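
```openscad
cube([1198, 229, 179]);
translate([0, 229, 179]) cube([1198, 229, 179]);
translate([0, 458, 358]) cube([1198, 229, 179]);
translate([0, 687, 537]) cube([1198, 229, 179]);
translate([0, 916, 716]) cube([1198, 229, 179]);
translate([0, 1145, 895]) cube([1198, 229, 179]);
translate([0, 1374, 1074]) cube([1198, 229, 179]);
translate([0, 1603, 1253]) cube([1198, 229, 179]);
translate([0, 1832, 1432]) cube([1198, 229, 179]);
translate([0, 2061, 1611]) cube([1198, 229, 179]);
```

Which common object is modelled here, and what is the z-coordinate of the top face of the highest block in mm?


A staircase. The total rise is 1790 mm.

10 identical blocks, each offset up and back from the previous — a staircase. Each step is 179 mm tall and there are 10 of them, so the total rise is 10 × 179 = 1790 mm.


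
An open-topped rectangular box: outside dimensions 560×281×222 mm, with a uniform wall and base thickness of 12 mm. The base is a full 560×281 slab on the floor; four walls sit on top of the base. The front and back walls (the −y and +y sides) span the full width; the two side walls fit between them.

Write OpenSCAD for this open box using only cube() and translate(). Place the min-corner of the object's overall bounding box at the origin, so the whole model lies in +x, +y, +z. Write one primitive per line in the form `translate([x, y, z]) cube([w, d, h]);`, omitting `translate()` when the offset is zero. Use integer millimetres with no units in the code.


cube([560, 281, 12]);
translate([0, 0, 12]) cube([560, 12, 210]);
translate([0, 269, 12]) cube([560, 12, 210]);
translate([0, 12, 12]) cube([12, 257, 210]);
translate([548, 12, 12]) cube([12, 257, 210]);


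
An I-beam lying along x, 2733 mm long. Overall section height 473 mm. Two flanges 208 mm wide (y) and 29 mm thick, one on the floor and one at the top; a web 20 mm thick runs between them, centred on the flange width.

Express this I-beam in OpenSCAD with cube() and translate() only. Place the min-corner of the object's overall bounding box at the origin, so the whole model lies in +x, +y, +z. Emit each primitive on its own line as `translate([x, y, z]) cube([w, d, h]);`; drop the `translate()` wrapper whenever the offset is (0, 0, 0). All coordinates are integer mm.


cube([2733, 208, 29]);
translate([0, 94, 29]) cube([2733, 20, 415]);
translate([0, 0, 444]) cube([2733, 208, 29]);


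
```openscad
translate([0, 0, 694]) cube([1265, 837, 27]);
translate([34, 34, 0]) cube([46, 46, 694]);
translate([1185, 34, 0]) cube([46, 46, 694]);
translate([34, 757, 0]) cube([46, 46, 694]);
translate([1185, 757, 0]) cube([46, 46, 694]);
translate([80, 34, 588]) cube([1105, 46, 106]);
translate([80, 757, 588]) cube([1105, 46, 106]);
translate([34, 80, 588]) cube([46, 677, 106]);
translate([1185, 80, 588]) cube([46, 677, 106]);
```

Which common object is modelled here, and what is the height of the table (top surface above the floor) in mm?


A table. The table height is 721 mm.

A 1265×837×27 slab sits at z = 694 on four 46 mm square posts — a table. The top surface is at 694 + 27 = 721 mm.


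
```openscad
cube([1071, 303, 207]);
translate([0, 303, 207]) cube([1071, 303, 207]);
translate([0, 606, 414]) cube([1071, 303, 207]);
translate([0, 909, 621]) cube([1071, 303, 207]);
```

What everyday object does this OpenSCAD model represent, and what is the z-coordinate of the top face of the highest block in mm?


A staircase. The total rise is 828 mm.

4 identical blocks, each offset up and back from the previous — a staircase. Each step is 207 mm tall and there are 4 of them, so the total rise is 4 × 207 = 828 mm.


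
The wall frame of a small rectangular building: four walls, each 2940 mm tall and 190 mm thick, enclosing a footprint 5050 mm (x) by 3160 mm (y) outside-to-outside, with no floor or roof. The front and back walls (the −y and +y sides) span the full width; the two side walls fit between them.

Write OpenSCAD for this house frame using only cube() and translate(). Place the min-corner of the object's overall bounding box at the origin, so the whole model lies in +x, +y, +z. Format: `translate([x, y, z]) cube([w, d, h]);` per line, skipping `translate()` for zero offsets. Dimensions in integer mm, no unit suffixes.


cube([5050, 190, 2940]);
translate([0, 2970, 0]) cube([5050, 190, 2940]);
translate([0, 190, 0]) cube([190, 2780, 2940]);
translate([4860, 190, 0]) cube([190, 2780, 2940]);


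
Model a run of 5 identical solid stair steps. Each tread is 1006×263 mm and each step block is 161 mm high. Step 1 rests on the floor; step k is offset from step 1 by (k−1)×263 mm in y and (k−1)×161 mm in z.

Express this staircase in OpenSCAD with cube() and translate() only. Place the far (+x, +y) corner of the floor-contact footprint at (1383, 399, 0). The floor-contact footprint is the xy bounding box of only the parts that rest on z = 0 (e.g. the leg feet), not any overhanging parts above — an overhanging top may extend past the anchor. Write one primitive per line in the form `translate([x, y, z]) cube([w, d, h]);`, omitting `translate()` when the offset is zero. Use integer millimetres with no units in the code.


translate([377, 136, 0]) cube([1006, 263, 161]);
translate([377, 399, 161]) cube([1006, 263, 161]);
translate([377, 662, 322]) cube([1006, 263, 161]);
translate([377, 925, 483]) cube([1006, 263, 161]);
translate([377, 1188, 644]) cube([1006, 263, 161]);


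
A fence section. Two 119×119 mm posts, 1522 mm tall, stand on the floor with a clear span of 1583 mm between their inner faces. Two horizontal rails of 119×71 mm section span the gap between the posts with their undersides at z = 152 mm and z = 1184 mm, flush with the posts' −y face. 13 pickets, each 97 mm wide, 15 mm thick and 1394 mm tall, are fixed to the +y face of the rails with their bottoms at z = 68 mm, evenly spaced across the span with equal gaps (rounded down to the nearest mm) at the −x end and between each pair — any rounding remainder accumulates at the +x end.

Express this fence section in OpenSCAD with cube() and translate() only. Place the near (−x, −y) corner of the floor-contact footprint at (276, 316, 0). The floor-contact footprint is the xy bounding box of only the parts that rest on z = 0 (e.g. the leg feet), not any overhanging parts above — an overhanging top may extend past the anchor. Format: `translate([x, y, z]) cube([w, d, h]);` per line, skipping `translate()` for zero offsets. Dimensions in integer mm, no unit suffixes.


translate([276, 316, 0]) cube([119, 119, 1522]);
translate([1978, 316, 0]) cube([119, 119, 1522]);
translate([395, 316, 152]) cube([1583, 119, 71]);
translate([395, 316, 1184]) cube([1583, 119, 71]);
translate([418, 435, 68]) cube([97, 15, 1394]);
translate([538, 435, 68]) cube([97, 15, 1394]);
translate([658, 435, 68]) cube([97, 15, 1394]);
translate([778, 435, 68]) cube([97, 15, 1394]);
translate([898, 435, 68]) cube([97, 15, 1394]);
translate([1018, 435, 68]) cube([97, 15, 1394]);
translate([1138, 435, 68]) cube([97, 15, 1394]);
translate([1258, 435, 68]) cube([97, 15, 1394]);
translate([1378, 435, 68]) cube([97, 15, 1394]);
translate([1498, 435, 68]) cube([97, 15, 1394]);
translate([1618, 435, 68]) cube([97, 15, 1394]);
translate([1738, 435, 68]) cube([97, 15, 1394]);
translate([1858, 435, 68]) cube([97, 15, 1394]);


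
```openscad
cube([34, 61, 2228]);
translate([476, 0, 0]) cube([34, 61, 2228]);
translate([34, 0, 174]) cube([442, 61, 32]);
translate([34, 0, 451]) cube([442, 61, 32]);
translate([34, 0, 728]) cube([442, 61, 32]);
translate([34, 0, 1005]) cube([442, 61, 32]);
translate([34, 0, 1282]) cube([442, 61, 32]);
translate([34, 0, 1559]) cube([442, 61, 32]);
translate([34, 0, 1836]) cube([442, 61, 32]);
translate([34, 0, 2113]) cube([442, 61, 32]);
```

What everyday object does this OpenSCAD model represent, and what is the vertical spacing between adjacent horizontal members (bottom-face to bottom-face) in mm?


A ladder. The rung spacing is 277 mm.

Two tall 34×61 posts with 8 short bars between them — a ladder. Adjacent rungs sit at z = 174 and z = 451, so the spacing is 451 − 174 = 277 mm.


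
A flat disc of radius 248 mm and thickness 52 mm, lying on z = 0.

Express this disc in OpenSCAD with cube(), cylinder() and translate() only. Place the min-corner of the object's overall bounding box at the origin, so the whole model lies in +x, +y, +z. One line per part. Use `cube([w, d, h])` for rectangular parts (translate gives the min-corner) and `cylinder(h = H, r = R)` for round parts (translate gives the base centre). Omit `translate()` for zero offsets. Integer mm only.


translate([248, 248, 0]) cylinder(h = 52, r = 248);


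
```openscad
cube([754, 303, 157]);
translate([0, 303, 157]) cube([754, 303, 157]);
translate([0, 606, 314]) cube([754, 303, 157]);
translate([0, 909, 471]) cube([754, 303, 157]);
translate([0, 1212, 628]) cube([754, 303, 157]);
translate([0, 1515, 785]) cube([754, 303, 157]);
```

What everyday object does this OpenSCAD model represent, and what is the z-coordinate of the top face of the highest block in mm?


A staircase. The total rise is 942 mm.

6 identical blocks, each offset up and back from the previous — a staircase. Each step is 157 mm tall and there are 6 of them, so the total rise is 6 × 157 = 942 mm.


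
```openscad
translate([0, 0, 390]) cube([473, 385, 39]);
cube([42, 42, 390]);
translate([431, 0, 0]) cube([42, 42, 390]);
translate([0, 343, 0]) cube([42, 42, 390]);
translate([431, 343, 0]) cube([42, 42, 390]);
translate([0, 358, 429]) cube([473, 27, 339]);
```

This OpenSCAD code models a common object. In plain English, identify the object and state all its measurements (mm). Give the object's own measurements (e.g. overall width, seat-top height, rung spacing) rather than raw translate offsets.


A chair. The seat is a 473×385×39 mm slab with its top at z = 429 mm, on four 42×42 mm corner legs (flush with the seat edges, standing on z = 0). A flat backrest 27 mm thick, 339 mm tall, spans the full seat width and rises from the seat top along its +y edge, rear face flush with the rear of the seat.


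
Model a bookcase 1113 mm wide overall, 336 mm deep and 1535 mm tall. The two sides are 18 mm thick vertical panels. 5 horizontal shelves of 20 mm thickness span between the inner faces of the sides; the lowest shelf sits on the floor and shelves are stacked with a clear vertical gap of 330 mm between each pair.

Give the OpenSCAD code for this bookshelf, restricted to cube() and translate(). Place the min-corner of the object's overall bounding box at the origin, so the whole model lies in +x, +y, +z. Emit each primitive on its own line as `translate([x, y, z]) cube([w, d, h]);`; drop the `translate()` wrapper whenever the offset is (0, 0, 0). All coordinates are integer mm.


cube([18, 336, 1535]);
translate([1095, 0, 0]) cube([18, 336, 1535]);
translate([18, 0, 0]) cube([1077, 336, 20]);
translate([18, 0, 350]) cube([1077, 336, 20]);
translate([18, 0, 700]) cube([1077, 336, 20]);
translate([18, 0, 1050]) cube([1077, 336, 20]);
translate([18, 0, 1400]) cube([1077, 336, 20]);


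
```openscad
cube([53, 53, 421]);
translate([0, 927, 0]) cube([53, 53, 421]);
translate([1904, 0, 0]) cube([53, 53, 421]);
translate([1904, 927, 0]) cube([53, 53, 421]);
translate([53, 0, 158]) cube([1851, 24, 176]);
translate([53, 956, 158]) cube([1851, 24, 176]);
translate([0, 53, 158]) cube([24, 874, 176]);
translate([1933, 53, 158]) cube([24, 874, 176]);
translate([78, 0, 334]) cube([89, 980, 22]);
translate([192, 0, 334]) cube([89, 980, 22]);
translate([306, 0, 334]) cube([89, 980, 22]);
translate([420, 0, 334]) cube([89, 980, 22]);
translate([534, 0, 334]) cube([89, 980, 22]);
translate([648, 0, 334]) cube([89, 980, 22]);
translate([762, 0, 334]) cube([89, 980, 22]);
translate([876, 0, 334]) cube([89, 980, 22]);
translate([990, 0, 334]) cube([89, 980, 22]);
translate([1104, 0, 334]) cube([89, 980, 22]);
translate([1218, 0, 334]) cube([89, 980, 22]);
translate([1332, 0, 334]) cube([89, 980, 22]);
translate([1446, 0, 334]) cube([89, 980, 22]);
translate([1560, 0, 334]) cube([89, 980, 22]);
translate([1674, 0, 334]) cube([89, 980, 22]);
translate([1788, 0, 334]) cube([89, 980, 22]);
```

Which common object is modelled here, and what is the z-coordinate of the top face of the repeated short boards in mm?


A bed frame. The slat-top height is 356 mm.

Four posts, four rails, and a row of slats — a bed frame. Slats sit on the rails at z = 158 + 176 = 334; with slat thickness 22, the top is 356 mm.


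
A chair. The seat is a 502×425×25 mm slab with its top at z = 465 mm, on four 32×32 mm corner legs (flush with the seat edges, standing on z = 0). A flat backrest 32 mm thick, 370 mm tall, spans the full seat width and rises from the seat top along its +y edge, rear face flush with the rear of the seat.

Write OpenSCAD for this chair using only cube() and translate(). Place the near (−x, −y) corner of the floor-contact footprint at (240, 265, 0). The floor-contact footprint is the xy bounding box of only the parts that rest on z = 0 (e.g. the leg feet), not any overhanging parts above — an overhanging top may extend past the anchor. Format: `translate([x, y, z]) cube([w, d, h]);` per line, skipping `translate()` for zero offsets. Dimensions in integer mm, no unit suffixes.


translate([240, 265, 440]) cube([502, 425, 25]);
translate([240, 265, 0]) cube([32, 32, 440]);
translate([710, 265, 0]) cube([32, 32, 440]);
translate([240, 658, 0]) cube([32, 32, 440]);
translate([710, 658, 0]) cube([32, 32, 440]);
translate([240, 658, 465]) cube([502, 32, 370]);


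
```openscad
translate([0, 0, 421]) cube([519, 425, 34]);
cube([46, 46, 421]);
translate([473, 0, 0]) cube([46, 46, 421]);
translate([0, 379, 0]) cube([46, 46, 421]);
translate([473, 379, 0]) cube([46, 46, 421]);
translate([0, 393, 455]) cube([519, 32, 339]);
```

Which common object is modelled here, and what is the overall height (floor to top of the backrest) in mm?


A chair. The overall height is 794 mm.

A slab on four corner posts with a tall panel at the back — a chair. The seat slab sits at z = 421 with thickness 34, and the 339 mm backrest starts at the seat top, so the overall height is 421 + 34 + 339 = 794 mm.


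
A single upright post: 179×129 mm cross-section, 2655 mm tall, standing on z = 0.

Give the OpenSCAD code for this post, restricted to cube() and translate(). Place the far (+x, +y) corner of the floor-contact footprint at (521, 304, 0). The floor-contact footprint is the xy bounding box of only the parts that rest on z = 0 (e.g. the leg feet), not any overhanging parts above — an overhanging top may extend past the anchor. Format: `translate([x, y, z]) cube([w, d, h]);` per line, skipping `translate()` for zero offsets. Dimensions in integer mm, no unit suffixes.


translate([342, 175, 0]) cube([179, 129, 2655]);


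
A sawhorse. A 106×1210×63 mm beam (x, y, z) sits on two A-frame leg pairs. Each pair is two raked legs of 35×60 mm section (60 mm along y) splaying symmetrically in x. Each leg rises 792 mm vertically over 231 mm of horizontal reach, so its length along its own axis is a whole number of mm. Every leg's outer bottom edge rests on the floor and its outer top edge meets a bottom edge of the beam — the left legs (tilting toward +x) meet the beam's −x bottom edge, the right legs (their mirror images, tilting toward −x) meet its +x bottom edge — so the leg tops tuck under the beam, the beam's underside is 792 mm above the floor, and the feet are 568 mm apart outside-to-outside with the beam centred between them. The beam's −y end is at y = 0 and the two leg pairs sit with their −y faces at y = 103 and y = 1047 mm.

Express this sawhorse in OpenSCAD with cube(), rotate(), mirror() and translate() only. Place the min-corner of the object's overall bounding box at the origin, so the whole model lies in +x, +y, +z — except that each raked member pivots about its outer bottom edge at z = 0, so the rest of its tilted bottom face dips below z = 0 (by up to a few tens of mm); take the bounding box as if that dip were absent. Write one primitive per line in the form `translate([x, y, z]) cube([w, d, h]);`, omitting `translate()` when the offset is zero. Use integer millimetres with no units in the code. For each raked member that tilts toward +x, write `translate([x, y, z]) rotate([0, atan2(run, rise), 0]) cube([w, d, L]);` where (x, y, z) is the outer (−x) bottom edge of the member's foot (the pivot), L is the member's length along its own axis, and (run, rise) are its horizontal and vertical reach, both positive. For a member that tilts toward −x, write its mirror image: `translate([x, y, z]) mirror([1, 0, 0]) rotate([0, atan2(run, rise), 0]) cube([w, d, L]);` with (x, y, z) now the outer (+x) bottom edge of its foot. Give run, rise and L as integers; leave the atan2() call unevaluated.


translate([231, 0, 792]) cube([106, 1210, 63]);
translate([0, 103, 0]) rotate([0, atan2(231, 792), 0]) cube([35, 60, 825]);
translate([568, 103, 0]) mirror([1, 0, 0]) rotate([0, atan2(231, 792), 0]) cube([35, 60, 825]);
translate([0, 1047, 0]) rotate([0, atan2(231, 792), 0]) cube([35, 60, 825]);
translate([568, 1047, 0]) mirror([1, 0, 0]) rotate([0, atan2(231, 792), 0]) cube([35, 60, 825]);


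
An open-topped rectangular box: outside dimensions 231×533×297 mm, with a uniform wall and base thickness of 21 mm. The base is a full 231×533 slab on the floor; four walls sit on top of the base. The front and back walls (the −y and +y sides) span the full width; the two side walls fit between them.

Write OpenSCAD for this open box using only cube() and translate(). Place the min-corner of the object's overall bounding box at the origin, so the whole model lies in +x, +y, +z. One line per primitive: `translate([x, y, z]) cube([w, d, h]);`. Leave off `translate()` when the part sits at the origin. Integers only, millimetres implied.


cube([231, 533, 21]);
translate([0, 0, 21]) cube([231, 21, 276]);
translate([0, 512, 21]) cube([231, 21, 276]);
translate([0, 21, 21]) cube([21, 491, 276]);
translate([210, 21, 21]) cube([21, 491, 276]);


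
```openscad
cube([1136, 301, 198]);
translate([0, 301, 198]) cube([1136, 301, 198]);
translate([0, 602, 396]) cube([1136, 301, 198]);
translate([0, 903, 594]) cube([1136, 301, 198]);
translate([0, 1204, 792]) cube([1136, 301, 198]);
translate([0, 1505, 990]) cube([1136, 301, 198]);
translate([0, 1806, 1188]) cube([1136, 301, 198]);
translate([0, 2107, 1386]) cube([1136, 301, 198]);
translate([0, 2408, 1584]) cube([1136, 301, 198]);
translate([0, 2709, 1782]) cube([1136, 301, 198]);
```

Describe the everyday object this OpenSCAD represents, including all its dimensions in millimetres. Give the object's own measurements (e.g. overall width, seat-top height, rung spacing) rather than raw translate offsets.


A straight staircase of 10 solid steps. Each step is 1136 mm wide (x), 301 mm deep (y, the going) and 198 mm tall (the rise). The first step rests on the floor; each subsequent step sits one going further in +y and one rise higher in +z, directly behind and above the previous step with no overlap.


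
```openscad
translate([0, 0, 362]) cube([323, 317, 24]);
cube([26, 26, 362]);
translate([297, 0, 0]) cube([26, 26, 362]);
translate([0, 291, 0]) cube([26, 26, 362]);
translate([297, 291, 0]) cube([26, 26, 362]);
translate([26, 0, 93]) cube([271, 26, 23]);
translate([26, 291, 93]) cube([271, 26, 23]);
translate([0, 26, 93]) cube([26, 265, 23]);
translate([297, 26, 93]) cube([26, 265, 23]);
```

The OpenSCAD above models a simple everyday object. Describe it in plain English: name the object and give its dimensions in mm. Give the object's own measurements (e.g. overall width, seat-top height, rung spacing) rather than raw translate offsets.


A four-legged stool. The seat is a 323×317×24 mm slab whose top surface is at z = 386 mm; four square legs, each 26×26 mm in cross-section, run from the floor (z = 0) to the underside of the seat, each flush with a corner of the seat. Four stretchers, 26 mm wide and 23 mm tall, connect adjacent legs with their undersides at z = 93 mm, each running between the inner faces of the legs it joins and aligned with the legs' outer faces on the other axis.


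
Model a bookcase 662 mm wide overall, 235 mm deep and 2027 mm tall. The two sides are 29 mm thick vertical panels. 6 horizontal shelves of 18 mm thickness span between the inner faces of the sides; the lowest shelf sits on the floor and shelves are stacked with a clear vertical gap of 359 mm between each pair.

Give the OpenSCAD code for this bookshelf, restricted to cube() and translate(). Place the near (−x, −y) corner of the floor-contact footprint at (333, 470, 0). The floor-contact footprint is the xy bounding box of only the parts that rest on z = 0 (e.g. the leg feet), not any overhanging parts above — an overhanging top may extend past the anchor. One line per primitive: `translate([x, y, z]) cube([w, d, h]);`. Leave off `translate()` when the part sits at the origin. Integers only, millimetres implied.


translate([333, 470, 0]) cube([29, 235, 2027]);
translate([966, 470, 0]) cube([29, 235, 2027]);
translate([362, 470, 0]) cube([604, 235, 18]);
translate([362, 470, 377]) cube([604, 235, 18]);
translate([362, 470, 754]) cube([604, 235, 18]);
translate([362, 470, 1131]) cube([604, 235, 18]);
translate([362, 470, 1508]) cube([604, 235, 18]);
translate([362, 470, 1885]) cube([604, 235, 18]);


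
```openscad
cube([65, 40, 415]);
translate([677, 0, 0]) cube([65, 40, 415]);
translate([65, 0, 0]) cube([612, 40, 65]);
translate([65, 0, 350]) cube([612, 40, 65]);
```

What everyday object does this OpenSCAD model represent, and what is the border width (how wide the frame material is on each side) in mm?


A picture frame. The border width is 65 mm.

Four thin pieces enclosing a rectangular opening — a picture frame. The two full-height stiles are 415 mm tall; the top rail sits at z = 350 and is 65 mm tall, so the border above the opening is 415 − 350 = 65 mm, matching the stile x-width.


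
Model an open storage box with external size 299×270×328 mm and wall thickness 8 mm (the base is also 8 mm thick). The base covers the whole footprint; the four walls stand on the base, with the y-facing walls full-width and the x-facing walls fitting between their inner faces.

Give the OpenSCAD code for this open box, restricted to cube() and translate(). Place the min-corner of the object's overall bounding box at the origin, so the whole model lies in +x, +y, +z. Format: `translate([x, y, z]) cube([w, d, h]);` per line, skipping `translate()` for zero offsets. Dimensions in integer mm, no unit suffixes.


cube([299, 270, 8]);
translate([0, 0, 8]) cube([299, 8, 320]);
translate([0, 262, 8]) cube([299, 8, 320]);
translate([0, 8, 8]) cube([8, 254, 320]);
translate([291, 8, 8]) cube([8, 254, 320]);


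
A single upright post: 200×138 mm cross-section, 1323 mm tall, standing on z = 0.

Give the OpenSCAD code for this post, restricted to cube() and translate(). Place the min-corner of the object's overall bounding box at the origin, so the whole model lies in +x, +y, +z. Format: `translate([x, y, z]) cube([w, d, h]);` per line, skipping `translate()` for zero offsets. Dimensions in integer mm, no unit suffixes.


cube([200, 138, 1323]);


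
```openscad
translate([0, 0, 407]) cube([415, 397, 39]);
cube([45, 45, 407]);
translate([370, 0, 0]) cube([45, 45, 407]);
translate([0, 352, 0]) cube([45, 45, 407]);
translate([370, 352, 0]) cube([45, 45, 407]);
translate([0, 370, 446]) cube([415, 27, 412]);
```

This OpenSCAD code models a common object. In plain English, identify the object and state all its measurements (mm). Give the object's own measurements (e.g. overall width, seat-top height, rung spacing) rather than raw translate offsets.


A chair. The seat is a 415×397×39 mm slab with its top at z = 446 mm, on four 45×45 mm corner legs (flush with the seat edges, standing on z = 0). A flat backrest 27 mm thick, 412 mm tall, spans the full seat width and rises from the seat top along its +y edge, rear face flush with the rear of the seat.


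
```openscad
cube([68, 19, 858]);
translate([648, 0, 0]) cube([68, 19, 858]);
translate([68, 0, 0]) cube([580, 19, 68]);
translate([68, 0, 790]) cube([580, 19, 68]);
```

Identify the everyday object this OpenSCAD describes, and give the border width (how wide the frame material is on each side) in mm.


A picture frame. The border width is 68 mm.

Four thin pieces enclosing a rectangular opening — a picture frame. The two full-height stiles are 858 mm tall; the top rail sits at z = 790 and is 68 mm tall, so the border above the opening is 858 − 790 = 68 mm, matching the stile x-width.


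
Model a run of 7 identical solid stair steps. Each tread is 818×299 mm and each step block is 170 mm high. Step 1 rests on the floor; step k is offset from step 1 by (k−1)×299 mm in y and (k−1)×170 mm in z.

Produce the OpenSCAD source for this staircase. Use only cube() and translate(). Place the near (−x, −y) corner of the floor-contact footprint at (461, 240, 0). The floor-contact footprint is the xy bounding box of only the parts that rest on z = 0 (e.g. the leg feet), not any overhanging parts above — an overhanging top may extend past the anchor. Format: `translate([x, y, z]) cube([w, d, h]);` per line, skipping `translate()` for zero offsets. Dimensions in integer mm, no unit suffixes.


translate([461, 240, 0]) cube([818, 299, 170]);
translate([461, 539, 170]) cube([818, 299, 170]);
translate([461, 838, 340]) cube([818, 299, 170]);
translate([461, 1137, 510]) cube([818, 299, 170]);
translate([461, 1436, 680]) cube([818, 299, 170]);
translate([461, 1735, 850]) cube([818, 299, 170]);
translate([461, 2034, 1020]) cube([818, 299, 170]);


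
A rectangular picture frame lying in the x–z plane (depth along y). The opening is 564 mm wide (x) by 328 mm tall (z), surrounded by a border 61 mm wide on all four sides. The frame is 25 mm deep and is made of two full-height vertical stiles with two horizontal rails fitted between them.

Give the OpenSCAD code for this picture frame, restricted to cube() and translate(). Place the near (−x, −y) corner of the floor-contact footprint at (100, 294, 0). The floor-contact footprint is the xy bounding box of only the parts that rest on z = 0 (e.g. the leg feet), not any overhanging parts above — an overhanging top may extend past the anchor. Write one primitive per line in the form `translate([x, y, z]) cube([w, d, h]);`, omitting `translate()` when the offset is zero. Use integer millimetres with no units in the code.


translate([100, 294, 0]) cube([61, 25, 450]);
translate([725, 294, 0]) cube([61, 25, 450]);
translate([161, 294, 0]) cube([564, 25, 61]);
translate([161, 294, 389]) cube([564, 25, 61]);


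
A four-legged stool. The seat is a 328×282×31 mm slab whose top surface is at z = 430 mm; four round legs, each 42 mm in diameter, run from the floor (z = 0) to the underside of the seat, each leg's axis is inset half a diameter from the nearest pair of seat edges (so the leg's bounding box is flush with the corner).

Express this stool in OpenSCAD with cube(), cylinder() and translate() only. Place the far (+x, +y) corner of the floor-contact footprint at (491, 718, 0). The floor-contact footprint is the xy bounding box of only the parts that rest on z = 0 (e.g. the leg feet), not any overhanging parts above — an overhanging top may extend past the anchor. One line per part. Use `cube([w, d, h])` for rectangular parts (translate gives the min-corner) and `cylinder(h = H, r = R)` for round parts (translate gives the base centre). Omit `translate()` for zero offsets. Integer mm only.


// leg_h = 430 - 31 = 399
translate([163, 436, 399]) cube([328, 282, 31]);
translate([184, 457, 0]) cylinder(h = 399, r = 21);
translate([470, 457, 0]) cylinder(h = 399, r = 21);
translate([184, 697, 0]) cylinder(h = 399, r = 21);
translate([470, 697, 0]) cylinder(h = 399, r = 21);


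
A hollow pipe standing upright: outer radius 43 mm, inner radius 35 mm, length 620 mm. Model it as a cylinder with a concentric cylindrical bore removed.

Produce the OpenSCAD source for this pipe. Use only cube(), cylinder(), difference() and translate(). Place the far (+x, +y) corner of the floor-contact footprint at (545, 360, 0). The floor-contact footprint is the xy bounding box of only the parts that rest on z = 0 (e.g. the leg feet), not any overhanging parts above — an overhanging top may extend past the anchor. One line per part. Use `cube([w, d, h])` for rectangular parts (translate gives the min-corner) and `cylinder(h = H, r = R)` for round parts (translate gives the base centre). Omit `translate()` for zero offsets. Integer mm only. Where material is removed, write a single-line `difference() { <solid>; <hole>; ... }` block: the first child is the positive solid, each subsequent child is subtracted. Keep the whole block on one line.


difference() { translate([502, 317, 0]) cylinder(h = 620, r = 43); translate([502, 317, 0]) cylinder(h = 620, r = 35); }


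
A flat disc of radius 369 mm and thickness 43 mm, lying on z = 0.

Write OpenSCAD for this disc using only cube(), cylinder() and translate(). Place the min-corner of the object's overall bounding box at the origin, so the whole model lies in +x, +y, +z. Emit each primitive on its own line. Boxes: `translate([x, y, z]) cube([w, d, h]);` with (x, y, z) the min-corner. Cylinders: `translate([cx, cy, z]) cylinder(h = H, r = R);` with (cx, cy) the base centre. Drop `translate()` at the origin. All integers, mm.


translate([369, 369, 0]) cylinder(h = 43, r = 369);


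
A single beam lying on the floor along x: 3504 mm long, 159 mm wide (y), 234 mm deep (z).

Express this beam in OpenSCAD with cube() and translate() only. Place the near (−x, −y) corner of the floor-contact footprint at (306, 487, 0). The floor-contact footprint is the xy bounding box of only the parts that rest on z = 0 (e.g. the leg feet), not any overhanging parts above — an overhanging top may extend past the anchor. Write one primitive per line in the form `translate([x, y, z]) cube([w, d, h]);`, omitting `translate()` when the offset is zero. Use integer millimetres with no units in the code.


translate([306, 487, 0]) cube([3504, 159, 234]);


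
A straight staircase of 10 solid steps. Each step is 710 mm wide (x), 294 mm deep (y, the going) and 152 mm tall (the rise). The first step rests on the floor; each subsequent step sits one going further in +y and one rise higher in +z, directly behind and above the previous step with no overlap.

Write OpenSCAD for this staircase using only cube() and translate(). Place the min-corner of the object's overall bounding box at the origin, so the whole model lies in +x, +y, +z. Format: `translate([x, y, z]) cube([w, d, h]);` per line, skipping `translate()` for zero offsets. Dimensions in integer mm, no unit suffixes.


cube([710, 294, 152]);
translate([0, 294, 152]) cube([710, 294, 152]);
translate([0, 588, 304]) cube([710, 294, 152]);
translate([0, 882, 456]) cube([710, 294, 152]);
translate([0, 1176, 608]) cube([710, 294, 152]);
translate([0, 1470, 760]) cube([710, 294, 152]);
translate([0, 1764, 912]) cube([710, 294, 152]);
translate([0, 2058, 1064]) cube([710, 294, 152]);
translate([0, 2352, 1216]) cube([710, 294, 152]);
translate([0, 2646, 1368]) cube([710, 294, 152]);


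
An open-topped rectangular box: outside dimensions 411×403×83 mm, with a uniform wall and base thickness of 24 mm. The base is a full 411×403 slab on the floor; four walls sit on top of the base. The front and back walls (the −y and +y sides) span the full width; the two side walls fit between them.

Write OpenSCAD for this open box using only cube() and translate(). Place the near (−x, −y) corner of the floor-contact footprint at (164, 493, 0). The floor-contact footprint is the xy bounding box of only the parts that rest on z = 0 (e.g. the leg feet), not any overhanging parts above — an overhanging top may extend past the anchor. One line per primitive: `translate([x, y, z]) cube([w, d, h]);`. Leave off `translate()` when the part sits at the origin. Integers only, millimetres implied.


translate([164, 493, 0]) cube([411, 403, 24]);
translate([164, 493, 24]) cube([411, 24, 59]);
translate([164, 872, 24]) cube([411, 24, 59]);
translate([164, 517, 24]) cube([24, 355, 59]);
translate([551, 517, 24]) cube([24, 355, 59]);


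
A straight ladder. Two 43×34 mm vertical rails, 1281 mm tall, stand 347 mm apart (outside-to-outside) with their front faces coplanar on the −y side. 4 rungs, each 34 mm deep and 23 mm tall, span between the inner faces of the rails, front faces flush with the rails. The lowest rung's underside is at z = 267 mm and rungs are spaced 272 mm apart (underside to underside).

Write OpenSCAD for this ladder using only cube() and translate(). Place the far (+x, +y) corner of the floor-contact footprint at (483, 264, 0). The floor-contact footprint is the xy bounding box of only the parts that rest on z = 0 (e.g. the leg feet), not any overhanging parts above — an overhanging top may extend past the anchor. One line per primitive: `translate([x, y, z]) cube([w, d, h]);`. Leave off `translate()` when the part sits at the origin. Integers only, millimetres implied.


translate([136, 230, 0]) cube([43, 34, 1281]);
translate([440, 230, 0]) cube([43, 34, 1281]);
translate([179, 230, 267]) cube([261, 34, 23]);
translate([179, 230, 539]) cube([261, 34, 23]);
translate([179, 230, 811]) cube([261, 34, 23]);
translate([179, 230, 1083]) cube([261, 34, 23]);


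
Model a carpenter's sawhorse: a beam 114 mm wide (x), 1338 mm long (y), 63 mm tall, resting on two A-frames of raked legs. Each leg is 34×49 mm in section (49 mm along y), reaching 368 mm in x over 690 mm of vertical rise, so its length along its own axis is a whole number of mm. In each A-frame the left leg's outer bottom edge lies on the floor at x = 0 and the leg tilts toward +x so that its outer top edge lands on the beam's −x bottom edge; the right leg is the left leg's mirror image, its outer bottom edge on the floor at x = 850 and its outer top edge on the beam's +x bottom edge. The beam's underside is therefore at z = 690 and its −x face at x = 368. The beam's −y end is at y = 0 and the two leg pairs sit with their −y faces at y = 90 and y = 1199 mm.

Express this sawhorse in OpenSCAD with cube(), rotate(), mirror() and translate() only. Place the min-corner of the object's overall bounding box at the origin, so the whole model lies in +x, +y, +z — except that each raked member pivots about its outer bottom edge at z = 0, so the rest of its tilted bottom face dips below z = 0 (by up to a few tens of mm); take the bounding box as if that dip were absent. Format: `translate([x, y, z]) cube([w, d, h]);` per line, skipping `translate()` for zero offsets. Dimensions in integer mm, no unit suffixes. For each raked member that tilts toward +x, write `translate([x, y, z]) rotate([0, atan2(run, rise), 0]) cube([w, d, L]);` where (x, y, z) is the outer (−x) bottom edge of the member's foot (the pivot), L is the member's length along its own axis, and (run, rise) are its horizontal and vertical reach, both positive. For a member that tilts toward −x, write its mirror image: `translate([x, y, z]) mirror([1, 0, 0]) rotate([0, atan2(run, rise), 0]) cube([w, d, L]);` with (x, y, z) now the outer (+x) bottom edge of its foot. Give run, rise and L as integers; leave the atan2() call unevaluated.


translate([368, 0, 690]) cube([114, 1338, 63]);
translate([0, 90, 0]) rotate([0, atan2(368, 690), 0]) cube([34, 49, 782]);
translate([850, 90, 0]) mirror([1, 0, 0]) rotate([0, atan2(368, 690), 0]) cube([34, 49, 782]);
translate([0, 1199, 0]) rotate([0, atan2(368, 690), 0]) cube([34, 49, 782]);
translate([850, 1199, 0]) mirror([1, 0, 0]) rotate([0, atan2(368, 690), 0]) cube([34, 49, 782]);


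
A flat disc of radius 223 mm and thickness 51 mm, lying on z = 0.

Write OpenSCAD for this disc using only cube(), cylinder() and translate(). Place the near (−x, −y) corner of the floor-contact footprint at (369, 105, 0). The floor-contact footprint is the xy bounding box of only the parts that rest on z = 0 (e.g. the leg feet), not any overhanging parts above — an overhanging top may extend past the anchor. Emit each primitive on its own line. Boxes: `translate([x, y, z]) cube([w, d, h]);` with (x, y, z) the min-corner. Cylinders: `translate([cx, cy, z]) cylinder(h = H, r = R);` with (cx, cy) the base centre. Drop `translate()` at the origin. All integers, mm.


translate([592, 328, 0]) cylinder(h = 51, r = 223);


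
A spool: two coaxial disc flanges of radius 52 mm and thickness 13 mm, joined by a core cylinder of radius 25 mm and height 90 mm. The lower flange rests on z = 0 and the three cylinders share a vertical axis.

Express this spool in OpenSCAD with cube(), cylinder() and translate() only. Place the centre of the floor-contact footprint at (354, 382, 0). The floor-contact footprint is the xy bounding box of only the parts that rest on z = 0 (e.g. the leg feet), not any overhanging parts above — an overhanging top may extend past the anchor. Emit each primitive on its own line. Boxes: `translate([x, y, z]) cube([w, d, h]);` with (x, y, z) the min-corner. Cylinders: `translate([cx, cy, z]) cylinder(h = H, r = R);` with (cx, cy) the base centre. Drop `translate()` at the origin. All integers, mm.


translate([354, 382, 0]) cylinder(h = 13, r = 52);
translate([354, 382, 13]) cylinder(h = 90, r = 25);
translate([354, 382, 103]) cylinder(h = 13, r = 52);


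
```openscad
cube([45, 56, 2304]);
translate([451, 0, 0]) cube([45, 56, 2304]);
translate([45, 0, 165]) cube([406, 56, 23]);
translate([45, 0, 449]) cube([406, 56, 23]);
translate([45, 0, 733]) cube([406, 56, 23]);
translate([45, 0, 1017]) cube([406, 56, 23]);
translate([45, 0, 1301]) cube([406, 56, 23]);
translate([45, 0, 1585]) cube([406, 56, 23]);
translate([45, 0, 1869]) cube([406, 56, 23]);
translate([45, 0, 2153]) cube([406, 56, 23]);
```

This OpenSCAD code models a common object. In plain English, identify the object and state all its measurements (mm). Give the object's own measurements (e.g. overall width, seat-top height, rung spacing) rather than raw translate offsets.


A straight ladder. Two 45×56 mm vertical rails, 2304 mm tall, stand 496 mm apart (outside-to-outside) with their front faces coplanar on the −y side. 8 rungs, each 56 mm deep and 23 mm tall, span between the inner faces of the rails, front faces flush with the rails. The lowest rung's underside is at z = 165 mm and rungs are spaced 284 mm apart (underside to underside).


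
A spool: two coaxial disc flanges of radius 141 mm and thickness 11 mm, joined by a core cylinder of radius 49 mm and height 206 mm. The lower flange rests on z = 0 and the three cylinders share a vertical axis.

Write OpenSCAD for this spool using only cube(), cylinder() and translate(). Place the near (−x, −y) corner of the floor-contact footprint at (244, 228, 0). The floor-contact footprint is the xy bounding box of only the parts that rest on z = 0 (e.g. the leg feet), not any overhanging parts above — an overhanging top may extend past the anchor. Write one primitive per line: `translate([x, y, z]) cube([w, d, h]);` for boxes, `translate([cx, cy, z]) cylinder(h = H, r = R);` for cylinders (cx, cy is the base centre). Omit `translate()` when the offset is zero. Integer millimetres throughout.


translate([385, 369, 0]) cylinder(h = 11, r = 141);
translate([385, 369, 11]) cylinder(h = 206, r = 49);
translate([385, 369, 217]) cylinder(h = 11, r = 141);


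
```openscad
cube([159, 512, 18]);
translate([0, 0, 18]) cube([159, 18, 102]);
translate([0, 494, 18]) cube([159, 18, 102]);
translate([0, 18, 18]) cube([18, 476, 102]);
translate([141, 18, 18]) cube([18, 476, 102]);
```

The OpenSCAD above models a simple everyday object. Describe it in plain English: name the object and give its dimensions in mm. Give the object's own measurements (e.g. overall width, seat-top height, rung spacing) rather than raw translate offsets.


An open-topped rectangular box: outside dimensions 159×512×120 mm, with a uniform wall and base thickness of 18 mm. The base is a full 159×512 slab on the floor; four walls sit on top of the base. The front and back walls (the −y and +y sides) span the full width; the two side walls fit between them.
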